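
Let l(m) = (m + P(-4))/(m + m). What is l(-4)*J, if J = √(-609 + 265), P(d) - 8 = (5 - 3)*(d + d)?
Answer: 3*I*√86 ≈ 27.821*I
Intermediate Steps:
P(d) = 8 + 4*d (P(d) = 8 + (5 - 3)*(d + d) = 8 + 2*(2*d) = 8 + 4*d)
J = 2*I*√86 (J = √(-344) = 2*I*√86 ≈ 18.547*I)
l(m) = (-8 + m)/(2*m) (l(m) = (m + (8 + 4*(-4)))/(m + m) = (m + (8 - 16))/((2*m)) = (m - 8)*(1/(2*m)) = (-8 + m)*(1/(2*m)) = (-8 + m)/(2*m))
l(-4)*J = ((½)*(-8 - 4)/(-4))*(2*I*√86) = ((½)*(-¼)*(-12))*(2*I*√86) = 3*(2*I*√86)/2 = 3*I*√86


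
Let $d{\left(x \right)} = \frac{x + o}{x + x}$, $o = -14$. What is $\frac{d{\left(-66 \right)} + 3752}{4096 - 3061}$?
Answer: $\frac{123836}{34155} \approx 3.6257$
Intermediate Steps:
$d{\left(x \right)} = \frac{-14 + x}{2 x}$ ($d{\left(x \right)} = \frac{x - 14}{x + x} = \frac{-14 + x}{2 x}$)
$\frac{d{\left(-66 \right)} + 3752}{4096 - 3061} = \frac{\frac{-14 - 66}{2 \left(-66\right)} + 3752}{4096 - 3061} = \frac{\frac{1}{2} \left(- \frac{1}{66}\right) \left(-80\right) + 3752}{1035} = \left(\frac{20}{33} + 3752\right) \frac{1}{1035} = \frac{123836}{33} \cdot \frac{1}{1035} = \frac{123836}{34155}$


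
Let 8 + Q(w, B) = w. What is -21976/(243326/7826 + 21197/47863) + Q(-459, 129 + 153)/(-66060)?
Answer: -9062986217802221/13005232266060 ≈ -696.87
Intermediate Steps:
Q(w, B) = -8 + w
-21976/(243326/7826 + 21197/47863) + Q(-459, 129 + 153)/(-66060) = -21976/(243326/7826 + 21197/47863) + (-8 - 459)/(-66060) = -21976/(243326*(1/7826) + 21197*(1/47863)) - 467*(-1/66060) = -21976/(121663/3913 + 21197/47863) + 467/66060 = -21976/5906100030/187287919 + 467/66060 = -21976*187287919/5906100030 + 467/66060 = -2057919653972/2953050015 + 467/66060 = -9062986217802221/13005232266060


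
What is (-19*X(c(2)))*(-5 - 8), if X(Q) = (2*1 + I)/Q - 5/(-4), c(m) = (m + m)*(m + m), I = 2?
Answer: 741/2 ≈ 370.50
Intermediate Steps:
c(m) = 4*m² (c(m) = (2*m)*(2*m) = 4*m²)
X(Q) = 5/4 + 4/Q (X(Q) = (2*1 + 2)/Q - 5/(-4) = (2 + 2)/Q - 5*(-¼) = 4/Q + 5/4 = 5/4 + 4/Q)
(-19*X(c(2)))*(-5 - 8) = (-19*(5/4 + 4/((4*2²))))*(-5 - 8) = -19*(5/4 + 4/((4*4)))*(-13) = -19*(5/4 + 4/16)*(-13) = -19*(5/4 + 4*(1/16))*(-13) = -19*(5/4 + ¼)*(-13) = -19*3/2*(-13) = -57/2*(-13) = 741/2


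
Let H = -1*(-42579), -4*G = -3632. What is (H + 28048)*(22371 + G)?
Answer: 1644125933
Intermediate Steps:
G = 908 (G = -¼*(-3632) = 908)
H = 42579
(H + 28048)*(22371 + G) = (42579 + 28048)*(22371 + 908) = 70627*23279 = 1644125933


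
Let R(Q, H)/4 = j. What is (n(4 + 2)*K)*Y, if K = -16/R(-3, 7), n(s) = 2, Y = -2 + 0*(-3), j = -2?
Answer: -8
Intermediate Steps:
R(Q, H) = -8 (R(Q, H) = 4*(-2) = -8)
Y = -2 (Y = -2 + 0 = -2)
K = 2 (K = -16/(-8) = -16*(-⅛) = 2)
(n(4 + 2)*K)*Y = (2*2)*(-2) = 4*(-2) = -8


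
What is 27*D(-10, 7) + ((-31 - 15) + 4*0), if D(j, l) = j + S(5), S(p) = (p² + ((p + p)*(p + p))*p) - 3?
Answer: 13778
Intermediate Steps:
S(p) = -3 + p² + 4*p³ (S(p) = (p² + ((2*p)*(2*p))*p) - 3 = (p² + (4*p²)*p) - 3 = (p² + 4*p³) - 3 = -3 + p² + 4*p³)
D(j, l) = 522 + j (D(j, l) = j + (-3 + 5² + 4*5³) = j + (-3 + 25 + 4*125) = j + (-3 + 25 + 500) = j + 522 = 522 + j)
27*D(-10, 7) + ((-31 - 15) + 4*0) = 27*(522 - 10) + ((-31 - 15) + 4*0) = 27*512 + (-46 + 0) = 13824 - 46 = 13778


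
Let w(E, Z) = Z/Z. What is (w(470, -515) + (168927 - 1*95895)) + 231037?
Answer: 304070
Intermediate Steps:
w(E, Z) = 1
(w(470, -515) + (168927 - 1*95895)) + 231037 = (1 + (168927 - 1*95895)) + 231037 = (1 + (168927 - 95895)) + 231037 = (1 + 73032) + 231037 = 73033 + 231037 = 304070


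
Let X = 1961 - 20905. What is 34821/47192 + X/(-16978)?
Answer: 742598093/400612888 ≈ 1.8537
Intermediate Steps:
X = -18944
34821/47192 + X/(-16978) = 34821/47192 - 18944/(-16978) = 34821*(1/47192) - 18944*(-1/16978) = 34821/47192 + 9472/8489 = 742598093/400612888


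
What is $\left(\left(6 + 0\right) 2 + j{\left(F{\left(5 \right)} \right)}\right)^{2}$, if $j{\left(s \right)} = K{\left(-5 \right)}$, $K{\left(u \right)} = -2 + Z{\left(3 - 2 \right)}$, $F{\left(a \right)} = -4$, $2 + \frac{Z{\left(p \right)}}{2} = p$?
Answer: $64$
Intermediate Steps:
$Z{\left(p \right)} = -4 + 2 p$
$K{\left(u \right)} = -4$ ($K{\left(u \right)} = -2 - \left(4 - 2 \left(3 - 2\right)\right) = -2 + \left(-4 + 2 \cdot 1\right) = -2 + \left(-4 + 2\right) = -2 - 2 = -4$)
$j{\left(s \right)} = -4$
$\left(\left(6 + 0\right) 2 + j{\left(F{\left(5 \right)} \right)}\right)^{2} = \left(\left(6 + 0\right) 2 - 4\right)^{2} = \left(6 \cdot 2 - 4\right)^{2} = \left(12 - 4\right)^{2} = 8^{2} = 64$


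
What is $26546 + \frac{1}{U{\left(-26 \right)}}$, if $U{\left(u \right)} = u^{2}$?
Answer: $\frac{17945097}{676} \approx 26546.0$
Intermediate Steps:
$26546 + \frac{1}{U{\left(-26 \right)}} = 26546 + \frac{1}{\left(-26\right)^{2}} = 26546 + \frac{1}{676} = \frac{17945097}{676}$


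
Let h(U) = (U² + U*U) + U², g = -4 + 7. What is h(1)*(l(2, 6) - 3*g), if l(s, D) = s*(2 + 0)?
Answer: -15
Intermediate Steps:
l(s, D) = 2*s (l(s, D) = s*2 = 2*s)
g = 3
h(U) = 3*U² (h(U) = (U² + U²) + U² = 2*U² + U² = 3*U²)
h(1)*(l(2, 6) - 3*g) = (3*1²)*(2*2 - 3*3) = (3*1)*(4 - 9) = 3*(-5) = -15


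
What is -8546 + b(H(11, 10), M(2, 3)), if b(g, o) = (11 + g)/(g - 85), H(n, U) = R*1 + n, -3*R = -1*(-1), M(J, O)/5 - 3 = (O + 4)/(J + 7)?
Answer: -1905823/223 ≈ -8546.3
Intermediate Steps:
M(J, O) = 15 + 5*(4 + O)/(7 + J) (M(J, O) = 15 + 5*((O + 4)/(J + 7)) = 15 + 5*((4 + O)/(7 + J)) = 15 + 5*(4 + O)/(7 + J))
R = -⅓ (R = -(-1)*(-1)/3 = -⅓*1 = -⅓ ≈ -0.33333)
H(n, U) = -⅓ + n (H(n, U) = -⅓*1 + n = -⅓ + n)
b(g, o) = (11 + g)/(-85 + g)
-8546 + b(H(11, 10), M(2, 3)) = -8546 + (11 + (-⅓ + 11))/(-85 + (-⅓ + 11)) = -8546 + (11 + 32/3)/(-85 + 32/3) = -8546 + (65/3)/(-223/3) = -8546 - 3/223*65/3 = -8546 - 65/223 = -1905823/223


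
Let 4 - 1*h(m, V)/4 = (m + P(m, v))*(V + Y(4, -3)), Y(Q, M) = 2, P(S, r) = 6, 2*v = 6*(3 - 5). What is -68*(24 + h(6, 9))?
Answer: 33184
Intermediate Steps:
v = -6 (v = (6*(3 - 5))/2 = (6*(-2))/2 = (1/2)*(-12) = -6)
h(m, V) = 16 - 4*(2 + V)*(6 + m) (h(m, V) = 16 - 4*(m + 6)*(V + 2) = 16 - 4*(6 + m)*(2 + V) = 16 - 4*(2 + V)*(6 + m))
-68*(24 + h(6, 9)) = -68*(24 + (-32 - 24*9 - 8*6 - 4*9*6)) = -68*(24 + (-32 - 216 - 48 - 216)) = -68*(24 - 512) = -68*(-488) = 33184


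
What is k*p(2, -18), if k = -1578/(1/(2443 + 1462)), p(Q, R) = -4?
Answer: 24648360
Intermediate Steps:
k = -6162090 (k = -1578/(1/3905) = -1578/1/3905 = -1578*3905 = -6162090)
k*p(2, -18) = -6162090*(-4) = 24648360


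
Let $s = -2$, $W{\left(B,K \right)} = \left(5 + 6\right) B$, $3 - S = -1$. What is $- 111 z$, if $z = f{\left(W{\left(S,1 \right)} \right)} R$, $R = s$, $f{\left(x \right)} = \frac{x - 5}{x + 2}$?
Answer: $\frac{4329}{23} \approx 188.22$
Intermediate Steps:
$S = 4$ ($S = 3 - -1 = 3 + 1 = 4$)
$W{\left(B,K \right)} = 11 B$
$f{\left(x \right)} = \frac{-5 + x}{2 + x}$
$R = -2$
$z = - \frac{39}{23}$ ($z = \frac{-5 + 11 \cdot 4}{2 + 11 \cdot 4} \left(-2\right) = \frac{-5 + 44}{2 + 44} \left(-2\right) = \frac{1}{46} \cdot 39 \left(-2\right) = \frac{39}{46} \left(-2\right) = - \frac{39}{23} \approx -1.6957$)
$- 111 z = \left(-111\right) \left(- \frac{39}{23}\right) = \frac{4329}{23}$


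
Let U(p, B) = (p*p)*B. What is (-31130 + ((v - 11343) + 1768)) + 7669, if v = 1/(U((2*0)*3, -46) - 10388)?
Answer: -343177969/10388 ≈ -33036.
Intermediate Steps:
U(p, B) = B*p² (U(p, B) = p²*B = B*p²)
v = -1/10388 (v = 1/(-46*((2*0)*3)² - 10388) = 1/(-46*(0*3)² - 10388) = 1/(-46*0² - 10388) = 1/(-46*0 - 10388) = 1/(0 - 10388) = 1/(-10388) = -1/10388 ≈ -9.6265e-5)
(-31130 + ((v - 11343) + 1768)) + 7669 = (-31130 + ((-1/10388 - 11343) + 1768)) + 7669 = (-31130 + (-117831085/10388 + 1768)) + 7669 = (-31130 - 99465101/10388) + 7669 = -422843541/10388 + 7669 = -343177969/10388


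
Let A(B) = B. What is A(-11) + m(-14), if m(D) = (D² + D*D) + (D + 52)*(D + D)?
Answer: -683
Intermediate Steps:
m(D) = 2*D² + 2*D*(52 + D) (m(D) = (D² + D²) + (52 + D)*(2*D) = 2*D² + 2*D*(52 + D))
A(-11) + m(-14) = -11 + 4*(-14)*(26 - 14) = -11 + 4*(-14)*12 = -11 - 672 = -683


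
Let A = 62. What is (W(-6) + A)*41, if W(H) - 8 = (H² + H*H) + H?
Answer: 5576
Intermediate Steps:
W(H) = 8 + H + 2*H² (W(H) = 8 + ((H² + H*H) + H) = 8 + ((H² + H²) + H) = 8 + (2*H² + H) = 8 + (H + 2*H²) = 8 + H + 2*H²)
(W(-6) + A)*41 = ((8 - 6 + 2*(-6)²) + 62)*41 = ((8 - 6 + 2*36) + 62)*41 = ((8 - 6 + 72) + 62)*41 = (74 + 62)*41 = 136*41 = 5576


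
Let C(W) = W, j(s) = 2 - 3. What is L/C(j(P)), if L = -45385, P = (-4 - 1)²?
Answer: 45385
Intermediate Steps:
P = 25 (P = (-5)² = 25)
j(s) = -1
L/C(j(P)) = -45385/(-1) = -45385*(-1) = 45385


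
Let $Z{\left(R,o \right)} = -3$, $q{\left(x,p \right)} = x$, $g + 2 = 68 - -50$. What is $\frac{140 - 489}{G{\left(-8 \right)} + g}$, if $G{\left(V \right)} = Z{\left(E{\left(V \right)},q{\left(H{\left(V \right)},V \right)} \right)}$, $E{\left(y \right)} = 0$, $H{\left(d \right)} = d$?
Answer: $- \frac{349}{113} \approx -3.0885$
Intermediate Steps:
$g = 116$ ($g = -2 + \left(68 - -50\right) = -2 + \left(68 + 50\right) = -2 + 118 = 116$)
$G{\left(V \right)} = -3$
$\frac{140 - 489}{G{\left(-8 \right)} + g} = \frac{140 - 489}{-3 + 116} = - \frac{349}{113}$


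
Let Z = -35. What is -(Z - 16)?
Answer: 51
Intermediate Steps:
-(Z - 16) = -(-35 - 16) = -1*(-51) = 51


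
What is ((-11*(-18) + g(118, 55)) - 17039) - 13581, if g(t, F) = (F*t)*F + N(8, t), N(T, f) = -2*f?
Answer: 326292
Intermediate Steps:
g(t, F) = -2*t + t*F**2 (g(t, F) = (F*t)*F - 2*t = t*F**2 - 2*t = -2*t + t*F**2)
((-11*(-18) + g(118, 55)) - 17039) - 13581 = ((-11*(-18) + 118*(-2 + 55**2)) - 17039) - 13581 = ((198 + 118*(-2 + 3025)) - 17039) - 13581 = ((198 + 118*3023) - 17039) - 13581 = ((198 + 356714) - 17039) - 13581 = (356912 - 17039) - 13581 = 339873 - 13581 = 326292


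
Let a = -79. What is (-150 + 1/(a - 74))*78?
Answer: -596726/51 ≈ -11701.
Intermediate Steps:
(-150 + 1/(a - 74))*78 = (-150 + 1/(-79 - 74))*78 = (-150 + 1/(-153))*78 = (-150 - 1/153)*78 = -22951/153*78 = -596726/51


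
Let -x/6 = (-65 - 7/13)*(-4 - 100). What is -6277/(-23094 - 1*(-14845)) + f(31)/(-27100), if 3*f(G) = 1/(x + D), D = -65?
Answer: 20903221624349/27470236595700 ≈ 0.76094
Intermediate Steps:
x = -40896 (x = -6*(-65 - 7/13)*(-4 - 100) = -6*(-65 - 7*1/13)*(-104) = -6*(-65 - 7/13)*(-104) = -(-5112)*(-104)/13 = -6*6816 = -40896)
f(G) = -1/122883 (f(G) = 1/(3*(-40896 - 65)) = (⅓)/(-40961) = (⅓)*(-1/40961) = -1/122883)
-6277/(-23094 - 1*(-14845)) + f(31)/(-27100) = -6277/(-23094 - 1*(-14845)) - 1/122883/(-27100) = -6277/(-23094 + 14845) - 1/122883*(-1/27100) = -6277/(-8249) + 1/3330129300 = -6277*(-1/8249) + 1/3330129300 = 6277/8249 + 1/3330129300 = 20903221624349/27470236595700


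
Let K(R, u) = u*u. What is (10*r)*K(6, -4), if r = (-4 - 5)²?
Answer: 12960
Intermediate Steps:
K(R, u) = u²
r = 81 (r = (-9)² = 81)
(10*r)*K(6, -4) = (10*81)*(-4)² = 810*16 = 12960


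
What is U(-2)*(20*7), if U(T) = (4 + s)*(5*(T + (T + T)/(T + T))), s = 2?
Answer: -4200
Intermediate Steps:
U(T) = 30 + 30*T (U(T) = (4 + 2)*(5*(T + (T + T)/(T + T))) = 6*(5*(T + (2*T)/((2*T)))) = 6*(5*(T + (2*T)*(1/(2*T)))) = 6*(5*(T + 1)) = 6*(5*(1 + T)) = 6*(5 + 5*T) = 30 + 30*T)
U(-2)*(20*7) = (30 + 30*(-2))*(20*7) = (30 - 60)*140 = -30*140 = -4200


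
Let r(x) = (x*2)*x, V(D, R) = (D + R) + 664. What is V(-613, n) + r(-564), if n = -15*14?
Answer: 636033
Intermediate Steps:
n = -210
V(D, R) = 664 + D + R
r(x) = 2*x² (r(x) = (2*x)*x = 2*x²)
V(-613, n) + r(-564) = (664 - 613 - 210) + 2*(-564)² = -159 + 2*318096 = -159 + 636192 = 636033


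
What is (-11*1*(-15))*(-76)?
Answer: -12540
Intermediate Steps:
(-11*1*(-15))*(-76) = -11*(-15)*(-76) = 165*(-76) = -12540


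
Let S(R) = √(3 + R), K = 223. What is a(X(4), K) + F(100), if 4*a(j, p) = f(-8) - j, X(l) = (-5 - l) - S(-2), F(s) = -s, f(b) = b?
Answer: -199/2 ≈ -99.500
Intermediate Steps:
X(l) = -6 - l (X(l) = (-5 - l) - √(3 - 2) = (-5 - l) - √1 = (-5 - l) - 1*1 = (-5 - l) - 1 = -6 - l)
a(j, p) = -2 - j/4 (a(j, p) = (-8 - j)/4 = -2 - j/4)
a(X(4), K) + F(100) = (-2 - (-6 - 1*4)/4) - 1*100 = (-2 - (-6 - 4)/4) - 100 = (-2 - ¼*(-10)) - 100 = (-2 + 5/2) - 100 = ½ - 100 = -199/2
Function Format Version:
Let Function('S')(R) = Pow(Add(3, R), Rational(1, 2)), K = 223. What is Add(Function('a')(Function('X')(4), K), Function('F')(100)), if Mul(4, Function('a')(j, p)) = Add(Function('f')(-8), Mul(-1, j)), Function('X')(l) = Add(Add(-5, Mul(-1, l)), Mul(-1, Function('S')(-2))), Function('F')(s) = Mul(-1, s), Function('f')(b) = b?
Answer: Rational(-199, 2) ≈ -99.500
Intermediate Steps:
Function('X')(l) = Add(-6, Mul(-1, l)) (Function('X')(l) = Add(Add(-5, Mul(-1, l)), Mul(-1, Pow(Add(3, -2), Rational(1, 2)))) = Add(Add(-5, Mul(-1, l)), Mul(-1, Pow(1, Rational(1, 2)))) = Add(Add(-5, Mul(-1, l)), Mul(-1, 1)) = Add(Add(-5, Mul(-1, l)), -1) = Add(-6, Mul(-1, l)))
Function('a')(j, p) = Add(-2, Mul(Rational(-1, 4), j)) (Function('a')(j, p) = Mul(Rational(1, 4), Add(-8, Mul(-1, j))) = Add(-2, Mul(Rational(-1, 4), j)))
Add(Function('a')(Function('X')(4), K), Function('F')(100)) = Add(Add(-2, Mul(Rational(-1, 4), Add(-6, Mul(-1, 4)))), Mul(-1, 100)) = Add(Add(-2, Mul(Rational(-1, 4), Add(-6, -4))), -100) = Add(Add(-2, Mul(Rational(-1, 4), -10)), -100) = Add(Add(-2, Rational(5, 2)), -100) = Add(Rational(1, 2), -100) = Rational(-199, 2)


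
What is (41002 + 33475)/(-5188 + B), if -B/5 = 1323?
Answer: -74477/11803 ≈ -6.3100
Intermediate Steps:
B = -6615 (B = -5*1323 = -6615)
(41002 + 33475)/(-5188 + B) = (41002 + 33475)/(-5188 - 6615) = 74477/(-11803) = 74477*(-1/11803) = -74477/11803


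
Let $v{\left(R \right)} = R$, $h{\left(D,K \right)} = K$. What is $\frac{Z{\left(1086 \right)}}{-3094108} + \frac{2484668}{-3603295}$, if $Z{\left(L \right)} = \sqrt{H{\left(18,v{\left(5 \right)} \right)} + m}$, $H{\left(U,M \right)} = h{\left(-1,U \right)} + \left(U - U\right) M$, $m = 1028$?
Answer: $- \frac{2484668}{3603295} - \frac{\sqrt{1046}}{3094108} \approx -0.68956$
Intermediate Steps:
$H{\left(U,M \right)} = U$ ($H{\left(U,M \right)} = U + \left(U - U\right) M = U + 0 M = U + 0 = U$)
$Z{\left(L \right)} = \sqrt{1046}$ ($Z{\left(L \right)} = \sqrt{18 + 1028} = \sqrt{1046}$)
$\frac{Z{\left(1086 \right)}}{-3094108} + \frac{2484668}{-3603295} = \frac{\sqrt{1046}}{-3094108} + \frac{2484668}{-3603295} = \sqrt{1046} \left(- \frac{1}{3094108}\right) + 2484668 \left(- \frac{1}{3603295}\right) = - \frac{\sqrt{1046}}{3094108} - \frac{2484668}{3603295} = - \frac{2484668}{3603295} - \frac{\sqrt{1046}}{3094108}$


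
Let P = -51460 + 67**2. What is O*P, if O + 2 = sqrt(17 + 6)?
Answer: 93942 - 46971*sqrt(23) ≈ -1.3132e+5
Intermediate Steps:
P = -46971 (P = -51460 + 4489 = -46971)
O = -2 + sqrt(23) (O = -2 + sqrt(17 + 6) = -2 + sqrt(23) ≈ 2.7958)
O*P = (-2 + sqrt(23))*(-46971) = 93942 - 46971*sqrt(23)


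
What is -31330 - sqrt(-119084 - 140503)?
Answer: -31330 - 3*I*sqrt(28843) ≈ -31330.0 - 509.5*I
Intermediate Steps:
-31330 - sqrt(-119084 - 140503) = -31330 - sqrt(-259587) = -31330 - 3*I*sqrt(28843)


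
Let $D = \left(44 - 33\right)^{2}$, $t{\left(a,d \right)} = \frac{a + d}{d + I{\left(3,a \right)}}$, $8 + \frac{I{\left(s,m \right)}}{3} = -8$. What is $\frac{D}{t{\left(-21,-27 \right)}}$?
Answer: $\frac{3025}{16} \approx 189.06$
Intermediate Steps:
$I{\left(s,m \right)} = -48$ ($I{\left(s,m \right)} = -24 + 3 \left(-8\right) = -24 - 24 = -48$)
$t{\left(a,d \right)} = \frac{a + d}{-48 + d}$ ($t{\left(a,d \right)} = \frac{a + d}{d - 48} = \frac{a + d}{-48 + d}$)
$D = 121$ ($D = \left(44 - 33\right)^{2} = 11^{2} = 121$)
$\frac{D}{t{\left(-21,-27 \right)}} = \frac{121}{\frac{1}{-48 - 27} \left(-21 - 27\right)} = \frac{121}{\frac{1}{-75} \left(-48\right)} = \frac{121}{\left(- \frac{1}{75}\right) \left(-48\right)} = \frac{121}{\frac{16}{25}} = 121 \cdot \frac{25}{16} = \frac{3025}{16}$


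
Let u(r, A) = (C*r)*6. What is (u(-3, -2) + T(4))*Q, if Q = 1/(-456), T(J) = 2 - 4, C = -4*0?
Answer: 1/228 ≈ 0.0043860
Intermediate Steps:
C = 0
u(r, A) = 0 (u(r, A) = (0*r)*6 = 0*6 = 0)
T(J) = -2
Q = -1/456 ≈ -0.0021930
(u(-3, -2) + T(4))*Q = (0 - 2)*(-1/456) = -2*(-1/456) = 1/228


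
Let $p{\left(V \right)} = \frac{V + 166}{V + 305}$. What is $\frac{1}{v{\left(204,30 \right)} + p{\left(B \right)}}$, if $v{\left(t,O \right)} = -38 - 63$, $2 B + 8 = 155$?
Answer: $- \frac{757}{75978} \approx -0.0099634$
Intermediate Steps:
$B = \frac{147}{2}$ ($B = -4 + \frac{1}{2} \cdot 155 = -4 + \frac{155}{2} = \frac{147}{2} \approx 73.5$)
$v{\left(t,O \right)} = -101$ ($v{\left(t,O \right)} = -38 - 63 = -101$)
$p{\left(V \right)} = \frac{166 + V}{305 + V}$
$\frac{1}{v{\left(204,30 \right)} + p{\left(B \right)}} = \frac{1}{-101 + \frac{166 + \frac{147}{2}}{305 + \frac{147}{2}}} = \frac{1}{-101 + \frac{1}{\frac{757}{2}} \cdot \frac{479}{2}} = \frac{1}{-101 + \frac{2}{757} \cdot \frac{479}{2}} = \frac{1}{-101 + \frac{479}{757}} = \frac{1}{- \frac{75978}{757}} = - \frac{757}{75978}$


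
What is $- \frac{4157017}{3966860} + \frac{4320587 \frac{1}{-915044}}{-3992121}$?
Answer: $- \frac{949089134649211418}{905675385490608915} \approx -1.0479$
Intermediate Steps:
$- \frac{4157017}{3966860} + \frac{4320587 \frac{1}{-915044}}{-3992121} = \left(-4157017\right) \frac{1}{3966860} + 4320587 \left(- \frac{1}{915044}\right) \left(- \frac{1}{3992121}\right) = - \frac{4157017}{3966860} - - \frac{4320587}{3652966368324} = - \frac{4157017}{3966860} + \frac{4320587}{3652966368324} = - \frac{949089134649211418}{905675385490608915}$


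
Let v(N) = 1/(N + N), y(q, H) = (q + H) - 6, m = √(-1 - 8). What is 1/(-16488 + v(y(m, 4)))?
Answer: -857380/14136547393 + 6*I/14136547393 ≈ -6.065e-5 + 4.2443e-10*I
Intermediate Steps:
m = 3*I (m = √(-9) = 3*I ≈ 3.0*I)
y(q, H) = -6 + H + q (y(q, H) = (H + q) - 6 = -6 + H + q)
v(N) = 1/(2*N)
1/(-16488 + v(y(m, 4))) = 1/(-16488 + 1/(2*(-6 + 4 + 3*I))) = 1/(-16488 + 1/(2*(-2 + 3*I))) = 1/(-16488 + ((-2 - 3*I)/13)/2) = 1/(-16488 + (-2 - 3*I)/26)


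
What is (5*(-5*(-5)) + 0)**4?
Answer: 244140625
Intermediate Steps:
(5*(-5*(-5)) + 0)**4 = (5*25 + 0)**4 = (125 + 0)**4 = 125**4 = 244140625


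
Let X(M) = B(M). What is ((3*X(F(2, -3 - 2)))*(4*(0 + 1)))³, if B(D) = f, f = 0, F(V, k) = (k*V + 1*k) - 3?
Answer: 0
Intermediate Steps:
F(V, k) = -3 + k + V*k (F(V, k) = (V*k + k) - 3 = (k + V*k) - 3 = -3 + k + V*k)
B(D) = 0
X(M) = 0
((3*X(F(2, -3 - 2)))*(4*(0 + 1)))³ = ((3*0)*(4*(0 + 1)))³ = (0*(4*1))³ = (0*4)³ = 0³ = 0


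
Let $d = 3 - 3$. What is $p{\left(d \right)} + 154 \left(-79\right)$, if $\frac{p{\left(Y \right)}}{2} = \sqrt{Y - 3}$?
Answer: $-12166 + 2 i \sqrt{3} \approx -12166.0 + 3.4641 i$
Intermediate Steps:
$d = 0$
$p{\left(Y \right)} = 2 \sqrt{-3 + Y}$ ($p{\left(Y \right)} = 2 \sqrt{Y - 3} = 2 \sqrt{-3 + Y}$)
$p{\left(d \right)} + 154 \left(-79\right) = 2 \sqrt{-3 + 0} + 154 \left(-79\right) = 2 \sqrt{-3} - 12166 = 2 i \sqrt{3} - 12166 = -12166 + 2 i \sqrt{3}$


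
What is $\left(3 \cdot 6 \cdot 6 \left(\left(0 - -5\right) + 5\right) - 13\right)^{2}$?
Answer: $1138489$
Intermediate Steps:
$\left(3 \cdot 6 \cdot 6 \left(\left(0 - -5\right) + 5\right) - 13\right)^{2} = \left(18 \cdot 6 \left(\left(0 + 5\right) + 5\right) - 13\right)^{2} = \left(108 \left(5 + 5\right) - 13\right)^{2} = \left(108 \cdot 10 - 13\right)^{2} = \left(1080 - 13\right)^{2} = 1067^{2} = 1138489$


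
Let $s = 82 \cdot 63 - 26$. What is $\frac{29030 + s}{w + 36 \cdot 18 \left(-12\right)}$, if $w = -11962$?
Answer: $- \frac{17085}{9869} \approx -1.7312$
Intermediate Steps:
$s = 5140$ ($s = 5166 - 26 = 5140$)
$\frac{29030 + s}{w + 36 \cdot 18 \left(-12\right)} = \frac{29030 + 5140}{-11962 + 36 \cdot 18 \left(-12\right)} = \frac{34170}{-11962 + 648 \left(-12\right)} = \frac{34170}{-11962 - 7776} = \frac{34170}{-19738} = 34170 \left(- \frac{1}{19738}\right) = - \frac{17085}{9869}$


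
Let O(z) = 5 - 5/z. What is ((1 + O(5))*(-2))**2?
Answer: 100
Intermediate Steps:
((1 + O(5))*(-2))**2 = ((1 + (5 - 5/5))*(-2))**2 = ((1 + (5 - 5*1/5))*(-2))**2 = ((1 + (5 - 1))*(-2))**2 = ((1 + 4)*(-2))**2 = (5*(-2))**2 = (-10)**2 = 100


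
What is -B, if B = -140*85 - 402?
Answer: 12302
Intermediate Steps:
B = -12302 (B = -11900 - 402 = -12302)
-B = -1*(-12302) = 12302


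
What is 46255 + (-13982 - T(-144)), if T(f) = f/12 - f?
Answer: 32141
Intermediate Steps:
T(f) = -11*f/12 (T(f) = f*(1/12) - f = f/12 - f = -11*f/12)
46255 + (-13982 - T(-144)) = 46255 + (-13982 - (-11)*(-144)/12) = 46255 + (-13982 - 1*132) = 46255 + (-13982 - 132) = 46255 - 14114 = 32141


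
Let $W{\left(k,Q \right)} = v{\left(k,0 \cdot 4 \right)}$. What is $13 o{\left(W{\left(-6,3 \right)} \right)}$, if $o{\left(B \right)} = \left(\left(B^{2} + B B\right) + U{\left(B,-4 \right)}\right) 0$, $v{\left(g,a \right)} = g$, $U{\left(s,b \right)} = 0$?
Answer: $0$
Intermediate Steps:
$W{\left(k,Q \right)} = k$
$o{\left(B \right)} = 0$ ($o{\left(B \right)} = \left(\left(B^{2} + B B\right) + 0\right) 0 = \left(\left(B^{2} + B^{2}\right) + 0\right) 0 = \left(2 B^{2} + 0\right) 0 = 2 B^{2} \cdot 0 = 0$)
$13 o{\left(W{\left(-6,3 \right)} \right)} = 13 \cdot 0 = 0$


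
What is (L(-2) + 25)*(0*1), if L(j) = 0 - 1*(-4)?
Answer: 0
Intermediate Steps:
L(j) = 4 (L(j) = 0 + 4 = 4)
(L(-2) + 25)*(0*1) = (4 + 25)*(0*1) = 29*0 = 0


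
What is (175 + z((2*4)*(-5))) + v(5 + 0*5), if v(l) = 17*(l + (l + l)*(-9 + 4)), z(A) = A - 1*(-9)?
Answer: -621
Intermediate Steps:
z(A) = 9 + A (z(A) = A + 9 = 9 + A)
v(l) = -153*l (v(l) = 17*(l + (2*l)*(-5)) = 17*(l - 10*l) = 17*(-9*l) = -153*l)
(175 + z((2*4)*(-5))) + v(5 + 0*5) = (175 + (9 + (2*4)*(-5))) - 153*(5 + 0*5) = (175 + (9 + 8*(-5))) - 153*(5 + 0) = (175 + (9 - 40)) - 153*5 = (175 - 31) - 765 = 144 - 765 = -621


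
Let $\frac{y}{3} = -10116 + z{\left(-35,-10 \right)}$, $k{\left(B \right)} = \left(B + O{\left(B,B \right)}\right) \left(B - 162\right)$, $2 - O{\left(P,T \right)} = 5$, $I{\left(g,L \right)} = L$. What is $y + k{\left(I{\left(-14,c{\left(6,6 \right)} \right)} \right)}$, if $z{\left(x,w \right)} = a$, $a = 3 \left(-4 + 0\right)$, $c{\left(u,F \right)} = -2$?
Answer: $-29564$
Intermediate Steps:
$a = -12$ ($a = 3 \left(-4\right) = -12$)
$O{\left(P,T \right)} = -3$ ($O{\left(P,T \right)} = 2 - 5 = -3$)
$z{\left(x,w \right)} = -12$
$k{\left(B \right)} = \left(-162 + B\right) \left(-3 + B\right)$ ($k{\left(B \right)} = \left(B - 3\right) \left(B - 162\right) = \left(-3 + B\right) \left(-162 + B\right) = \left(-162 + B\right) \left(-3 + B\right)$)
$y = -30384$ ($y = 3 \left(-10116 - 12\right) = 3 \left(-10128\right) = -30384$)
$y + k{\left(I{\left(-14,c{\left(6,6 \right)} \right)} \right)} = -30384 + \left(486 + \left(-2\right)^{2} - -330\right) = -30384 + \left(486 + 4 + 330\right) = -30384 + 820 = -29564$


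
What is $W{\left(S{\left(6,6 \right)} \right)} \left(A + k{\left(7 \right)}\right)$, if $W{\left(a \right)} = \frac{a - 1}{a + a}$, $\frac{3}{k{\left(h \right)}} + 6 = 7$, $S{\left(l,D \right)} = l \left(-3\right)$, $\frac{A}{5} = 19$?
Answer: $\frac{931}{18} \approx 51.722$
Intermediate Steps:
$A = 95$ ($A = 5 \cdot 19 = 95$)
$S{\left(l,D \right)} = - 3 l$
$k{\left(h \right)} = 3$ ($k{\left(h \right)} = \frac{3}{-6 + 7} = \frac{3}{1} = 3 \cdot 1 = 3$)
$W{\left(a \right)} = \frac{-1 + a}{2 a}$
$W{\left(S{\left(6,6 \right)} \right)} \left(A + k{\left(7 \right)}\right) = \frac{-1 - 18}{2 \left(\left(-3\right) 6\right)} \left(95 + 3\right) = \frac{-1 - 18}{2 \left(-18\right)} 98 = \frac{1}{2} \left(- \frac{1}{18}\right) \left(-19\right) 98 = \frac{19}{36} \cdot 98 = \frac{931}{18}$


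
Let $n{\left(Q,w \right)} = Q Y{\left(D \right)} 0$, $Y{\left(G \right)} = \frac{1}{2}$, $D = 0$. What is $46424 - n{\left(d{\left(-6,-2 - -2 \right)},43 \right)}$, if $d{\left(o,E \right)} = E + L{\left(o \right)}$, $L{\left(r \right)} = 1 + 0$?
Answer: $46424$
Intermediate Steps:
$Y{\left(G \right)} = \frac{1}{2}$
$L{\left(r \right)} = 1$
$d{\left(o,E \right)} = 1 + E$ ($d{\left(o,E \right)} = E + 1 = 1 + E$)
$n{\left(Q,w \right)} = 0$ ($n{\left(Q,w \right)} = Q \frac{1}{2} \cdot 0 = \frac{Q}{2} \cdot 0 = 0$)
$46424 - n{\left(d{\left(-6,-2 - -2 \right)},43 \right)} = 46424 - 0 = 46424 + 0 = 46424$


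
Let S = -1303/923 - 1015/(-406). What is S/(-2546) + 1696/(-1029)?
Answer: -7973124797/4836213564 ≈ -1.6486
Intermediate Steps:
S = 2009/1846 (S = -1303*1/923 - 1015*(-1/406) = -1303/923 + 5/2 = 2009/1846 ≈ 1.0883)
S/(-2546) + 1696/(-1029) = (2009/1846)/(-2546) + 1696/(-1029) = (2009/1846)*(-1/2546) + 1696*(-1/1029) = -2009/4699916 - 1696/1029 = -7973124797/4836213564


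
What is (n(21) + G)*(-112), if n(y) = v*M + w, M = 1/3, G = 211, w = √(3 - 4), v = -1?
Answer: -70784/3 - 112*I ≈ -23595.0 - 112.0*I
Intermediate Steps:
w = I (w = √(-1) = I ≈ 1.0*I)
M = ⅓ ≈ 0.33333
n(y) = -⅓ + I (n(y) = -1*⅓ + I = -⅓ + I)
(n(21) + G)*(-112) = ((-⅓ + I) + 211)*(-112) = (632/3 + I)*(-112) = -70784/3 - 112*I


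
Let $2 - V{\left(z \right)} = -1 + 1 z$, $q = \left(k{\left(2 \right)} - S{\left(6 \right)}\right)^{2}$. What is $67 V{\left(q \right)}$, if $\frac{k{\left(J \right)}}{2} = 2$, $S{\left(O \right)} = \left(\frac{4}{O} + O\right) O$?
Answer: $-86631$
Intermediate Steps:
$S{\left(O \right)} = O \left(O + \frac{4}{O}\right)$ ($S{\left(O \right)} = \left(O + \frac{4}{O}\right) O = O \left(O + \frac{4}{O}\right)$)
$k{\left(J \right)} = 4$ ($k{\left(J \right)} = 2 \cdot 2 = 4$)
$q = 1296$ ($q = \left(4 - \left(4 + 6^{2}\right)\right)^{2} = \left(4 - \left(4 + 36\right)\right)^{2} = \left(4 - 40\right)^{2} = \left(-36\right)^{2} = 1296$)
$V{\left(z \right)} = 3 - z$ ($V{\left(z \right)} = 2 - \left(-1 + 1 z\right) = 2 - \left(-1 + z\right) = 3 - z$)
$67 V{\left(q \right)} = 67 \left(3 - 1296\right) = 67 \left(-1293\right) = -86631$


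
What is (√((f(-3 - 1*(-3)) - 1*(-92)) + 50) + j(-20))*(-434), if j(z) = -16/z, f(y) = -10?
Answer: -1736/5 - 868*√33 ≈ -5333.5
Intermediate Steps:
(√((f(-3 - 1*(-3)) - 1*(-92)) + 50) + j(-20))*(-434) = (√((-10 - 1*(-92)) + 50) - 16/(-20))*(-434) = (√((-10 + 92) + 50) - 16*(-1/20))*(-434) = (√(82 + 50) + ⅘)*(-434) = (√132 + ⅘)*(-434) = (2*√33 + ⅘)*(-434) = (⅘ + 2*√33)*(-434) = -1736/5 - 868*√33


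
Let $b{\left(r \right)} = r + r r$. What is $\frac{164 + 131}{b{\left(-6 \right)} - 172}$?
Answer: $- \frac{295}{142} \approx -2.0775$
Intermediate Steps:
$b{\left(r \right)} = r + r^{2}$
$\frac{164 + 131}{b{\left(-6 \right)} - 172} = \frac{164 + 131}{- 6 \left(1 - 6\right) - 172} = \frac{295}{\left(-6\right) \left(-5\right) - 172} = \frac{295}{30 - 172} = \frac{295}{-142} = 295 \left(- \frac{1}{142}\right) = - \frac{295}{142}$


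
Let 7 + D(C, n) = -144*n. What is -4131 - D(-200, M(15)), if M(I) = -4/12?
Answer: -4172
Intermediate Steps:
M(I) = -⅓ (M(I) = -4*1/12 = -⅓)
D(C, n) = -7 - 144*n
-4131 - D(-200, M(15)) = -4131 - (-7 - 144*(-⅓)) = -4131 - (-7 + 48) = -4131 - 1*41 = -4131 - 41 = -4172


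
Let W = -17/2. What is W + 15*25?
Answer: 733/2 ≈ 366.50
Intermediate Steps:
W = -17/2 (W = -17*1/2 = -17/2 ≈ -8.5000)
W + 15*25 = -17/2 + 15*25 = -17/2 + 375 = 733/2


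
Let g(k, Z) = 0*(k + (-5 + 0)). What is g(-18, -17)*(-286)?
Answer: 0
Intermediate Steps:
g(k, Z) = 0 (g(k, Z) = 0*(k - 5) = 0*(-5 + k) = 0)
g(-18, -17)*(-286) = 0*(-286) = 0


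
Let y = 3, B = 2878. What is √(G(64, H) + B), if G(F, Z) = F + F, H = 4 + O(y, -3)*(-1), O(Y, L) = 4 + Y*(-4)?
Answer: 3*√334 ≈ 54.827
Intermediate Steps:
O(Y, L) = 4 - 4*Y
H = 12 (H = 4 + (4 - 4*3)*(-1) = 4 + (4 - 12)*(-1) = 4 - 8*(-1) = 4 + 8 = 12)
G(F, Z) = 2*F
√(G(64, H) + B) = √(2*64 + 2878) = √(128 + 2878) = √3006 = 3*√334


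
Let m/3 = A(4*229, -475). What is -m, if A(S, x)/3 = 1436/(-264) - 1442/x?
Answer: 226059/10450 ≈ 21.632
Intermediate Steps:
A(S, x) = -359/22 - 4326/x (A(S, x) = 3*(1436/(-264) - 1442/x) = 3*(1436*(-1/264) - 1442/x) = 3*(-359/66 - 1442/x) = -359/22 - 4326/x)
m = -226059/10450 (m = 3*(-359/22 - 4326/(-475)) = 3*(-359/22 - 4326*(-1/475)) = 3*(-359/22 + 4326/475) = 3*(-75353/10450) = -226059/10450 ≈ -21.632)
-m = -1*(-226059/10450) = 226059/10450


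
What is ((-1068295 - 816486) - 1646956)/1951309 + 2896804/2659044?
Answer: -934621090748/1297154122149 ≈ -0.72052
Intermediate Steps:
((-1068295 - 816486) - 1646956)/1951309 + 2896804/2659044 = (-1884781 - 1646956)*(1/1951309) + 2896804*(1/2659044) = -3531737*1/1951309 + 724201/664761 = -3531737/1951309 + 724201/664761 = -934621090748/1297154122149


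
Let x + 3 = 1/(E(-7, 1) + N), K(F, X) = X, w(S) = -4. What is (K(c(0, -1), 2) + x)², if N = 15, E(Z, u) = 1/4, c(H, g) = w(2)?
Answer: 3249/3721 ≈ 0.87315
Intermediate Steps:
c(H, g) = -4
E(Z, u) = ¼
x = -179/61 (x = -3 + 1/(¼ + 15) = -3 + 1/(61/4) = -3 + 4/61 = -179/61 ≈ -2.9344)
(K(c(0, -1), 2) + x)² = (2 - 179/61)² = (-57/61)² = 3249/3721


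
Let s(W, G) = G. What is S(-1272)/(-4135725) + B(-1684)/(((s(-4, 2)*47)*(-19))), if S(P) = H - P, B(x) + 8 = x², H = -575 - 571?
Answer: -651571538602/410355825 ≈ -1587.8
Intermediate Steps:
H = -1146
B(x) = -8 + x²
S(P) = -1146 - P
S(-1272)/(-4135725) + B(-1684)/(((s(-4, 2)*47)*(-19))) = (-1146 - 1*(-1272))/(-4135725) + (-8 + (-1684)²)/(((2*47)*(-19))) = (-1146 + 1272)*(-1/4135725) + (-8 + 2835856)/((94*(-19))) = 126*(-1/4135725) + 2835848/(-1786) = -14/459525 + 2835848*(-1/1786) = -14/459525 - 1417924/893 = -651571538602/410355825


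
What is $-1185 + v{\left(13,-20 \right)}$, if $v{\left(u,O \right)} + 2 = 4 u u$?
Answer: $-511$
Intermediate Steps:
$v{\left(u,O \right)} = -2 + 4 u^{2}$ ($v{\left(u,O \right)} = -2 + 4 u u = -2 + 4 u^{2}$)
$-1185 + v{\left(13,-20 \right)} = -1185 - \left(2 - 4 \cdot 13^{2}\right) = -1185 + \left(-2 + 4 \cdot 169\right) = -1185 + \left(-2 + 676\right) = -1185 + 674 = -511$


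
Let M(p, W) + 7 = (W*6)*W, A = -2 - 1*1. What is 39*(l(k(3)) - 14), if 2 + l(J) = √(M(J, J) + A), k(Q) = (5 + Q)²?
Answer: -624 + 39*√24566 ≈ 5488.7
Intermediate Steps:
A = -3 (A = -2 - 1 = -3)
M(p, W) = -7 + 6*W² (M(p, W) = -7 + (W*6)*W = -7 + (6*W)*W = -7 + 6*W²)
l(J) = -2 + √(-10 + 6*J²) (l(J) = -2 + √((-7 + 6*J²) - 3) = -2 + √(-10 + 6*J²))
39*(l(k(3)) - 14) = 39*((-2 + √(-10 + 6*((5 + 3)²)²)) - 14) = 39*((-2 + √(-10 + 6*(8²)²)) - 14) = 39*((-2 + √(-10 + 6*64²)) - 14) = 39*((-2 + √(-10 + 6*4096)) - 14) = 39*((-2 + √(-10 + 24576)) - 14) = 39*((-2 + √24566) - 14) = 39*(-16 + √24566) = -624 + 39*√24566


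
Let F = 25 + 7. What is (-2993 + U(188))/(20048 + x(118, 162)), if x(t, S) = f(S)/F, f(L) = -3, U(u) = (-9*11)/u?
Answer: -4502264/30152051 ≈ -0.14932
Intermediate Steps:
U(u) = -99/u
F = 32
x(t, S) = -3/32
(-2993 + U(188))/(20048 + x(118, 162)) = (-2993 - 99/188)/(20048 - 3/32) = (-2993 - 99*1/188)/(641533/32) = (-2993 - 99/188)*(32/641533) = -562783/188*32/641533 = -4502264/30152051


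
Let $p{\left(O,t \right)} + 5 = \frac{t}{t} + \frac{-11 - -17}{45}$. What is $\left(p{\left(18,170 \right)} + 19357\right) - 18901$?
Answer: $\frac{6782}{15} \approx 452.13$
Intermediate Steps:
$p{\left(O,t \right)} = - \frac{58}{15}$ ($p{\left(O,t \right)} = -5 + \left(\frac{t}{t} + \frac{-11 - -17}{45}\right) = -5 + \left(1 + \left(-11 + 17\right) \frac{1}{45}\right) = -5 + \left(1 + 6 \cdot \frac{1}{45}\right) = -5 + \left(1 + \frac{2}{15}\right) = -5 + \frac{17}{15} = - \frac{58}{15}$)
$\left(p{\left(18,170 \right)} + 19357\right) - 18901 = \left(- \frac{58}{15} + 19357\right) - 18901 = \frac{290297}{15} - 18901 = \frac{6782}{15}$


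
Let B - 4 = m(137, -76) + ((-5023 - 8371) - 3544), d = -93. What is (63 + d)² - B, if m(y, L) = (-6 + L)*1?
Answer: 17916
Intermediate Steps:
m(y, L) = -6 + L
B = -17016 (B = 4 + ((-6 - 76) + ((-5023 - 8371) - 3544)) = 4 + (-82 + (-13394 - 3544)) = 4 + (-82 - 16938) = 4 - 17020 = -17016)
(63 + d)² - B = (63 - 93)² - 1*(-17016) = (-30)² + 17016 = 900 + 17016 = 17916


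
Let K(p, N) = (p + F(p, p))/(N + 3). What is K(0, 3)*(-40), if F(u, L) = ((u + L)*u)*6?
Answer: 0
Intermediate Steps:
F(u, L) = 6*u*(L + u) (F(u, L) = ((L + u)*u)*6 = (u*(L + u))*6 = 6*u*(L + u))
K(p, N) = (p + 12*p²)/(3 + N) (K(p, N) = (p + 6*p*(p + p))/(N + 3) = (p + 6*p*(2*p))/(3 + N) = (p + 12*p²)/(3 + N))
K(0, 3)*(-40) = (0*(1 + 12*0)/(3 + 3))*(-40) = (0*(1 + 0)/6)*(-40) = (0*(⅙)*1)*(-40) = 0*(-40) = 0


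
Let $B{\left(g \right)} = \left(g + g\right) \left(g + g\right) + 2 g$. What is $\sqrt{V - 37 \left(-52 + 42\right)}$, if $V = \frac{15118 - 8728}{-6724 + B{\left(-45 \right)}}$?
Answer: $\frac{\sqrt{155030515}}{643} \approx 19.364$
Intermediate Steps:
$B{\left(g \right)} = 2 g + 4 g^{2}$ ($B{\left(g \right)} = 2 g 2 g + 2 g = 4 g^{2} + 2 g = 2 g + 4 g^{2}$)
$V = \frac{3195}{643}$ ($V = \frac{15118 - 8728}{-6724 + 2 \left(-45\right) \left(1 + 2 \left(-45\right)\right)} = \frac{6390}{-6724 + 2 \left(-45\right) \left(1 - 90\right)} = \frac{6390}{-6724 + 2 \left(-45\right) \left(-89\right)} = \frac{6390}{-6724 + 8010} = \frac{6390}{1286} = 6390 \cdot \frac{1}{1286} = \frac{3195}{643} \approx 4.9689$)
$\sqrt{V - 37 \left(-52 + 42\right)} = \sqrt{\frac{3195}{643} - 37 \left(-52 + 42\right)} = \sqrt{\frac{3195}{643} - -370} = \sqrt{\frac{3195}{643} + 370} = \sqrt{\frac{241105}{643}} = \frac{\sqrt{155030515}}{643}$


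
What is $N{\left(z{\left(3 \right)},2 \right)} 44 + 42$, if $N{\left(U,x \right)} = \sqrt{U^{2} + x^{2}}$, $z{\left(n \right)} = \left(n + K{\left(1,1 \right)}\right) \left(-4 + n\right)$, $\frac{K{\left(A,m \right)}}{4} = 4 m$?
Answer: $42 + 44 \sqrt{365} \approx 882.62$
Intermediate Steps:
$K{\left(A,m \right)} = 16 m$ ($K{\left(A,m \right)} = 4 \cdot 4 m = 16 m$)
$z{\left(n \right)} = \left(-4 + n\right) \left(16 + n\right)$ ($z{\left(n \right)} = \left(n + 16 \cdot 1\right) \left(-4 + n\right) = \left(n + 16\right) \left(-4 + n\right) = \left(16 + n\right) \left(-4 + n\right) = \left(-4 + n\right) \left(16 + n\right)$)
$N{\left(z{\left(3 \right)},2 \right)} 44 + 42 = \sqrt{\left(-64 + 3^{2} + 12 \cdot 3\right)^{2} + 2^{2}} \cdot 44 + 42 = \sqrt{\left(-64 + 9 + 36\right)^{2} + 4} \cdot 44 + 42 = \sqrt{\left(-19\right)^{2} + 4} \cdot 44 + 42 = \sqrt{361 + 4} \cdot 44 + 42 = \sqrt{365} \cdot 44 + 42 = 44 \sqrt{365} + 42 = 42 + 44 \sqrt{365}$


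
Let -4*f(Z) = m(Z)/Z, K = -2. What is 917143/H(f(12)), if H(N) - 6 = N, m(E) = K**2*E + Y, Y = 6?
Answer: 7337144/39 ≈ 1.8813e+5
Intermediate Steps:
m(E) = 6 + 4*E (m(E) = (-2)**2*E + 6 = 4*E + 6 = 6 + 4*E)
f(Z) = -(6 + 4*Z)/(4*Z)
H(N) = 6 + N
917143/H(f(12)) = 917143/(6 + (-3/2 - 1*12)/12) = 917143/(6 + (-3/2 - 12)/12) = 917143/(6 + (1/12)*(-27/2)) = 917143/(6 - 9/8) = 917143/(39/8) = 917143*(8/39) = 7337144/39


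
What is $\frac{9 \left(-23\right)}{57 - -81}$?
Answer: $- \frac{3}{2} \approx -1.5$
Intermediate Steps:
$\frac{9 \left(-23\right)}{57 - -81} = - \frac{207}{57 + 81} = - \frac{207}{138} = \left(-207\right) \frac{1}{138} = - \frac{3}{2}$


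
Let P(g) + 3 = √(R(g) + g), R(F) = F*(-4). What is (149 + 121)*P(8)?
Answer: -810 + 540*I*√6 ≈ -810.0 + 1322.7*I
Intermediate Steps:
R(F) = -4*F
P(g) = -3 + √3*√(-g) (P(g) = -3 + √(-4*g + g) = -3 + √(-3*g) = -3 + √3*√(-g))
(149 + 121)*P(8) = (149 + 121)*(-3 + √3*√(-1*8)) = 270*(-3 + √3*√(-8)) = 270*(-3 + √3*(2*I*√2)) = 270*(-3 + 2*I*√6) = -810 + 540*I*√6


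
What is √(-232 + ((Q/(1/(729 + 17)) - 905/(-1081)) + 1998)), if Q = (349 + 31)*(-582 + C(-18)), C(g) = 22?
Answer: 1699*I*√64264369/1081 ≈ 12599.0*I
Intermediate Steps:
Q = -212800 (Q = (349 + 31)*(-582 + 22) = 380*(-560) = -212800)
√(-232 + ((Q/(1/(729 + 17)) - 905/(-1081)) + 1998)) = √(-232 + ((-212800/(1/(729 + 17)) - 905/(-1081)) + 1998)) = √(-232 + ((-212800/(1/746) - 905*(-1/1081)) + 1998)) = √(-232 + ((-212800/1/746 + 905/1081) + 1998)) = √(-232 + ((-212800*746 + 905/1081) + 1998)) = √(-232 + ((-158748800 + 905/1081) + 1998)) = √(-232 + (-171607451895/1081 + 1998)) = √(-232 - 171605292057/1081) = √(-171605542849/1081) = 1699*I*√64264369/1081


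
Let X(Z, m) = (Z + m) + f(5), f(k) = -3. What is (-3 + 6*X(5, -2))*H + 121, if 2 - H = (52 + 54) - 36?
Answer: 325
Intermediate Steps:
H = -68 (H = 2 - ((52 + 54) - 36) = 2 - (106 - 36) = 2 - 1*70 = 2 - 70 = -68)
X(Z, m) = -3 + Z + m (X(Z, m) = (Z + m) - 3 = -3 + Z + m)
(-3 + 6*X(5, -2))*H + 121 = (-3 + 6*(-3 + 5 - 2))*(-68) + 121 = (-3 + 6*0)*(-68) + 121 = (-3 + 0)*(-68) + 121 = -3*(-68) + 121 = 204 + 121 = 325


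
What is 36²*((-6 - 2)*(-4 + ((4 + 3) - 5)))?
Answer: 20736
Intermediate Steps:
36²*((-6 - 2)*(-4 + ((4 + 3) - 5))) = 1296*(-8*(-4 + (7 - 5))) = 1296*(-8*(-4 + 2)) = 1296*(-8*(-2)) = 1296*16 = 20736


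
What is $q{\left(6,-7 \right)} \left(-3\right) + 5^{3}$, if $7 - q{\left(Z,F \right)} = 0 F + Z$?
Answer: $122$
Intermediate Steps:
$q{\left(Z,F \right)} = 7 - Z$ ($q{\left(Z,F \right)} = 7 - \left(0 F + Z\right) = 7 - \left(0 + Z\right) = 7 - Z$)
$q{\left(6,-7 \right)} \left(-3\right) + 5^{3} = \left(7 - 6\right) \left(-3\right) + 5^{3} = \left(7 - 6\right) \left(-3\right) + 125 = 1 \left(-3\right) + 125 = -3 + 125 = 122$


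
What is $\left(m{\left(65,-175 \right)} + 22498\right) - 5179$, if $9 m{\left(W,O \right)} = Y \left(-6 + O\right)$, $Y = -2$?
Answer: $\frac{156233}{9} \approx 17359.0$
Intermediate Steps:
$m{\left(W,O \right)} = \frac{4}{3} - \frac{2 O}{9}$ ($m{\left(W,O \right)} = \frac{\left(-2\right) \left(-6 + O\right)}{9} = \frac{12 - 2 O}{9} = \frac{4}{3} - \frac{2 O}{9}$)
$\left(m{\left(65,-175 \right)} + 22498\right) - 5179 = \left(\left(\frac{4}{3} - - \frac{350}{9}\right) + 22498\right) - 5179 = \left(\left(\frac{4}{3} + \frac{350}{9}\right) + 22498\right) - 5179 = \left(\frac{362}{9} + 22498\right) - 5179 = \frac{202844}{9} - 5179 = \frac{156233}{9}$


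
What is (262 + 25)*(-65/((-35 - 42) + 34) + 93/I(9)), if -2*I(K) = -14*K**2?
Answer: 558338/1161 ≈ 480.91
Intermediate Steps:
I(K) = 7*K**2 (I(K) = -(-7)*K**2 = 7*K**2)
(262 + 25)*(-65/((-35 - 42) + 34) + 93/I(9)) = (262 + 25)*(-65/((-35 - 42) + 34) + 93/((7*9**2))) = 287*(-65/(-77 + 34) + 93/((7*81))) = 287*(-65/(-43) + 93/567) = 287*(-65*(-1/43) + 93*(1/567)) = 287*(65/43 + 31/189) = 287*(13618/8127) = 558338/1161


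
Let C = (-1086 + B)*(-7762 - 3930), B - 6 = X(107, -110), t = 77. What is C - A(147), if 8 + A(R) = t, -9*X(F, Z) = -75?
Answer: 37589573/3 ≈ 1.2530e+7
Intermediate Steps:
X(F, Z) = 25/3 (X(F, Z) = -⅑*(-75) = 25/3)
B = 43/3 (B = 6 + 25/3 = 43/3 ≈ 14.333)
A(R) = 69 (A(R) = -8 + 77 = 69)
C = 37589780/3 (C = (-1086 + 43/3)*(-7762 - 3930) = -3215/3*(-11692) = 37589780/3 ≈ 1.2530e+7)
C - A(147) = 37589780/3 - 1*69 = 37589780/3 - 69 = 37589573/3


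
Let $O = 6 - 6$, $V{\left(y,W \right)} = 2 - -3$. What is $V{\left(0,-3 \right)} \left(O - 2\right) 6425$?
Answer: $-64250$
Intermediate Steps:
$V{\left(y,W \right)} = 5$ ($V{\left(y,W \right)} = 2 + 3 = 5$)
$O = 0$ ($O = 6 - 6 = 0$)
$V{\left(0,-3 \right)} \left(O - 2\right) 6425 = 5 \left(0 - 2\right) 6425 = 5 \left(-2\right) 6425 = \left(-10\right) 6425 = -64250$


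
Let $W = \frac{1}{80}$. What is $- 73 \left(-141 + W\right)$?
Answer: $\frac{823367}{80} \approx 10292.0$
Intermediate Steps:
$W = \frac{1}{80} \approx 0.0125$
$- 73 \left(-141 + W\right) = - 73 \left(-141 + \frac{1}{80}\right) = \left(-73\right) \left(- \frac{11279}{80}\right) = \frac{823367}{80}$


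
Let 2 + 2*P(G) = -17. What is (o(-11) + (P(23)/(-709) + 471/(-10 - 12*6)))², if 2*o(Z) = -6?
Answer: 64407841369/845006761 ≈ 76.222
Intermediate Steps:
P(G) = -19/2 (P(G) = -1 + (½)*(-17) = -1 - 17/2 = -19/2)
o(Z) = -3 (o(Z) = (½)*(-6) = -3)
(o(-11) + (P(23)/(-709) + 471/(-10 - 12*6)))² = (-3 + (-19/2/(-709) + 471/(-10 - 12*6)))² = (-3 + (-19/2*(-1/709) + 471/(-10 - 72)))² = (-3 + (19/1418 + 471/(-82)))² = (-3 + (19/1418 + 471*(-1/82)))² = (-3 + (19/1418 - 471/82))² = (-3 - 166580/29069)² = (-253787/29069)² = 64407841369/845006761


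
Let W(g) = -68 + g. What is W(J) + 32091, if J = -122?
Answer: 31901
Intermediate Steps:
W(J) + 32091 = (-68 - 122) + 32091 = -190 + 32091 = 31901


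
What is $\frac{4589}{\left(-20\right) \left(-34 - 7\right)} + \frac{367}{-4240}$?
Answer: $\frac{957821}{173840} \approx 5.5098$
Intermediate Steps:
$\frac{4589}{\left(-20\right) \left(-34 - 7\right)} + \frac{367}{-4240} = \frac{4589}{\left(-20\right) \left(-41\right)} + 367 \left(- \frac{1}{4240}\right) = \frac{4589}{820} - \frac{367}{4240} = \frac{957821}{173840}$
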